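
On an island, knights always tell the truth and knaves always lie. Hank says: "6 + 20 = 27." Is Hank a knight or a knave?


Statement: "6 + 20 = 27."
Actual: 6 + 20 = 26
Claimed: 27
Statement is FALSE → Hank lies → Knave

Knave


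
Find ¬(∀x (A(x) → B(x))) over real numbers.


Original: ∀x (A(x) → B(x))
Rule: ¬∀→∃, ¬∃→∀, negate predicate.
Negation: ∃x (A(x) ∧ ¬B(x))

∃x (A(x) ∧ ¬B(x))


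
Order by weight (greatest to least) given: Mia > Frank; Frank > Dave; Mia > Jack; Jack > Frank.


Constraints: Mia > Frank; Frank > Dave; Mia > Jack; Jack > Frank
Method: at each step, the next-highest is the one remaining person who never appears on the smaller side of a constraint between remaining people.
  Step 1: remaining {Jack, Dave, Mia, Frank}; on the smaller side: {Jack, Dave, Frank} → Mia is next (Mia > Frank; Mia > Jack).
  Step 2: remaining {Jack, Dave, Frank}; on the smaller side: {Dave, Frank} → Jack is next (Jack > Frank).
  Step 3: remaining {Dave, Frank}; on the smaller side: {Dave} → Frank is next (Frank > Dave).
  Step 4: only Dave remains → lowest.
Final ranking (highest to lowest):

Mia > Jack > Frank > Dave


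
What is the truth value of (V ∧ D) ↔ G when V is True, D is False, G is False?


V = True, D = False, G = False
Step 1: V ∧ D = True AND False = False
Step 2: (False) ↔ G: true when both sides have same truth value.
Result: False ↔ False = True

True


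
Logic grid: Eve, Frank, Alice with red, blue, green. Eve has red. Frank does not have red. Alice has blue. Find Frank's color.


From clues:
  Alice → blue
  Eve → red
By elimination, Frank gets the remaining.

green


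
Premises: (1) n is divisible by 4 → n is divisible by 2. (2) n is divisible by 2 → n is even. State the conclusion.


Hypothetical syllogism: P → Q, Q → R ⊢ P → R
Premise 1: n is divisible by 4 → n is divisible by 2
Premise 2: n is divisible by 2 → n is even
Chain the implications: the middle term (n is divisible by 2) links the two.
Conclusion: If n is divisible by 4, then n is even.

If n is divisible by 4, then n is even.


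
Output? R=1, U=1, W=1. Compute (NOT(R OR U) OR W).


R OR U = 1
NOT(1) = 0
0 OR 1 = 1

1


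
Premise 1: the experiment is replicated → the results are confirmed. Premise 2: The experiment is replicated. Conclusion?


Modus ponens: P → Q, P ⊢ Q
P: the experiment is replicated
Q: the results are confirmed
We have P → Q and P is true.
By modus ponens, Q must be true.

The results are confirmed


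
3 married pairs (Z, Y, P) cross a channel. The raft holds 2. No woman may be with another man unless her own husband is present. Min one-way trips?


Label couples Z, Y, P (H = husband, W = wife).
Counting alone: 6 people, the raft carries 2 and someone must bring it back, so each round trip nets at most +1 on the far side until the last crossing → at least 9 trips. The jealousy constraint makes 9 impossible; the shortest valid schedule has 11:
1. WZ+WY →  (far: WZ,WY; near: HZ,HY,HP,WP)
2. WZ ←       (far: WY; near: HZ,HY,HP,WZ,WP)
3. WZ+WP →  (far: WZ,WY,WP; near: HZ,HY,HP)
4. WZ ←       (far: WY,WP; near: HZ,HY,HP,WZ)
5. HY+HP →  (far: HY,WY,HP,WP; near: HZ,WZ)
6. HY+WY ←  (far: HP,WP; near: HZ,WZ,HY,WY)
7. HZ+HY →  (far: HZ,HY,HP,WP; near: WZ,WY)
8. WP ←       (far: HZ,HY,HP; near: WZ,WY,WP)
9. WZ+WY →  (far: HZ,WZ,HY,WY,HP; near: WP)
10. HP ←      (far: HZ,WZ,HY,WY; near: HP,WP)
11. HP+WP → (far: all six; near: empty)
In every state each wife is either with her husband or with no other man.
Minimum trips = 11

11


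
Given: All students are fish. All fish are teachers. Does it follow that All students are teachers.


Premise 1: All students are fish.
Premise 2: All fish are teachers.
Conclusion: All students are teachers.
Barbara syllogism (AAA-1): All A are B, All B are C → All A are C.
Middle term (fish) distributed in premise 2.

Valid


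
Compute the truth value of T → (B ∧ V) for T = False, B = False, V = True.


T = False, B = False, V = True
Step 1: B ∧ V = False AND True = False
Step 2: T → (False): false only when T=True and consequent=False.
Result: True

True


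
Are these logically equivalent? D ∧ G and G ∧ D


Expression 1: D ∧ G
Expression 2: G ∧ D
Truth table (D G | Expr1 Expr2):
  T T |   T     T
  T F |   F     F
  F T |   F     F
  F F |   F     F
All 4 rows agree, so the expressions are logically equivalent.

Yes


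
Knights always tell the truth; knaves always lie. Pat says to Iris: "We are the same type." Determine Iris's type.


Pat says: "We are the same type."
Case 1: Pat is a Knight (truth-teller)
  Statement is true → they ARE the same → Iris is also a Knight
Case 2: Pat is a Knave (liar)
  Statement is false → they are NOT the same → Iris is a Knight
In both cases, Iris is a Knight.

Knight


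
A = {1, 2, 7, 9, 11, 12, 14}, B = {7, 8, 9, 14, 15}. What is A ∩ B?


A = {1, 2, 7, 9, 11, 12, 14}
B = {7, 8, 9, 14, 15}
Operation: intersection
Elements in both: 7, 9, 14

{7, 9, 14}


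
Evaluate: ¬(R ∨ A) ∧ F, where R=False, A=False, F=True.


R = False, A = False, F = True
Expression: ¬(R ∨ A) ∧ F
Step 1: R ∨ A = False OR False = False
Step 2: ¬(R ∨ A) = NOT False = True
Step 3: (True) ∧ F = True AND True = True

True


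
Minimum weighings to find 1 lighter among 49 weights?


Each weighing has 3 outcomes (left heavy / balance / right heavy), so k weighings distinguish at most 3^k cases; splitting into three near-equal groups achieves this.
Need 3^k ≥ 49: 3^3 = 27 < 49 ≤ 3^4 = 81
k = ⌈log₃(49)⌉ = 4

4


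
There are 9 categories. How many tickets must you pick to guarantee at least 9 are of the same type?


Pigeonhole: to guarantee k in one of n categories, need (k-1)×n + 1.
k = 9, n = 9
Minimum = (9-1) × 9 + 1 = 8 × 9 + 1

73


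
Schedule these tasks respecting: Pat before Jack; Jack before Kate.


Constraints: Pat before Jack; Jack before Kate
Method: repeatedly schedule the remaining task that has no remaining task required before it.
  Step 1: remaining {Jack, Pat, Kate}; every task except Pat still has a predecessor pending → schedule Pat.
  Step 2: remaining {Jack, Kate}; every task except Jack still has a predecessor pending → schedule Jack.
  Step 3: only Kate remains → schedule Kate.
Resulting order:

Pat → Jack → Kate


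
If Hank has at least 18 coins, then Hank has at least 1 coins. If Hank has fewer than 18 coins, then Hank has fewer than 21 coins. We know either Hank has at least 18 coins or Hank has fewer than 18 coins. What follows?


Constructive dilemma: (P → Q) ∧ (R → S), P ∨ R ⊢ Q ∨ S
Premise 1: Hank has at least 18 coins → Hank has at least 1 coins
Premise 2: Hank has fewer than 18 coins → Hank has fewer than 21 coins
Premise 3: Hank has at least 18 coins ∨ Hank has fewer than 18 coins
Case 1: Assuming Hank has at least 18 coins, then by Premise 1, Hank has at least 1 coins.
Case 2: Assuming Hank has fewer than 18 coins, then by Premise 2, Hank has fewer than 21 coins.
Since one of Hank has at least 18 coins or Hank has fewer than 18 coins must hold, we get Hank has at least 1 coins or Hank has fewer than 21 coins.

Hank has at least 1 coins or Hank has fewer than 21 coins.


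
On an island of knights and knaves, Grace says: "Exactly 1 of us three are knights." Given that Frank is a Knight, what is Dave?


Grace claims exactly 1 knights among Grace, Frank, Dave.
Given: Frank is a Knight.

Case 1: Grace is a Knight (tells truth)
  Then exactly 1 of the three are knights.
  Counting Grace, Frank: 2 knight(s) so far. Need -1 more → impossible.
Case 2: Grace is a Knave (lies)
  Then the count is NOT 1.
  If Dave = Knave, count = 1 = 1 → claim would be true, contradicts lie.
  If Dave = Knight, count = 2 ≠ 1 → lie confirmed ✓

Dave is a Knight.

Knight


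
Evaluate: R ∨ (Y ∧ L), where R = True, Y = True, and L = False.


R = True, Y = True, L = False
Step 1: Y ∧ L = True AND False = False
Step 2: R ∨ False = True OR False = True
AND evaluated first (higher precedence); then OR applied.

True


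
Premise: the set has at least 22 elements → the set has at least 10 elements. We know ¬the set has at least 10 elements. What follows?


Modus tollens: P → Q, ¬Q ⊢ ¬P
P: the set has at least 22 elements
Q: the set has at least 10 elements
We have P → Q and Q is false.
By modus tollens, P must be false.

It is not the case that the set has at least 22 elements


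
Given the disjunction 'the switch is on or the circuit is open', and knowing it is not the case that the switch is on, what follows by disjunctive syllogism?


Disjunctive syllogism: P ∨ Q, ¬P ⊢ Q
Disjunction: the switch is on ∨ the circuit is open
We know it is not the case that the switch is on.
By disjunctive syllogism, the other disjunct must be true.

The circuit is open


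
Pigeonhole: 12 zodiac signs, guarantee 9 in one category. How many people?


Pigeonhole: to guarantee k in one of n categories, need (k-1)×n + 1.
k = 9, n = 12
Minimum = (9-1) × 12 + 1 = 8 × 12 + 1

97


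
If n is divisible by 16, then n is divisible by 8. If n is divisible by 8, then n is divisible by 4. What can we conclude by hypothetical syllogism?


Hypothetical syllogism: P → Q, Q → R ⊢ P → R
Premise 1: n is divisible by 16 → n is divisible by 8
Premise 2: n is divisible by 8 → n is divisible by 4
Chain the implications: the middle term (n is divisible by 8) links the two.
Conclusion: If n is divisible by 16, then n is divisible by 4.

If n is divisible by 16, then n is divisible by 4.


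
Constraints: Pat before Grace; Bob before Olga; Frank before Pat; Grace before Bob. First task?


Constraints: Pat before Grace; Bob before Olga; Frank before Pat; Grace before Bob
The first task can have nothing scheduled before it, so it must never appear on the right of a 'before'.
Tasks appearing after some 'before': Grace, Olga, Pat, Bob.
The only task not in that list is Frank → it is first.

Frank


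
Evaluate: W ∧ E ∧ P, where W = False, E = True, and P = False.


W = False, E = True, P = False
Step 1: W ∧ E = False AND True = False
Step 2: (False) ∧ P = (False) AND False = False
AND is true only when ALL operands are true.

False


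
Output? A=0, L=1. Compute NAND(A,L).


A AND L = 0
NOT(0) = 1

1


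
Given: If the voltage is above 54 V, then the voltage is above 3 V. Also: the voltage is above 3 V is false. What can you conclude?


Modus tollens: P → Q, ¬Q ⊢ ¬P
P: the voltage is above 54 V
Q: the voltage is above 3 V
We have P → Q and Q is false.
By modus tollens, P must be false.

It is not the case that the voltage is above 54 V


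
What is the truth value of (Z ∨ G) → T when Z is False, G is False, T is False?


Z = False, G = False, T = False
Step 1: Z ∨ G = False OR False = False
Step 2: (False) → T: false only when antecedent=True and T=False.
Result: True

True


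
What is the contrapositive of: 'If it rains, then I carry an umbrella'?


Original: If it rains, then I carry an umbrella
Contrapositive: If ¬Q, then ¬P
Negate Q: not (I carry an umbrella)
Negate P: not (it rains)

If not (I carry an umbrella), then not (it rains).


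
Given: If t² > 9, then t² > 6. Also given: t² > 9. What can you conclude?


Modus ponens: P → Q, P ⊢ Q
P: t² > 9
Q: t² > 6
We have P → Q and P is true.
By modus ponens, Q must be true.

t² > 6


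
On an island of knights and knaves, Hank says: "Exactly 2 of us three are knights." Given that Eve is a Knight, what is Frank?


Hank claims exactly 2 knights among Hank, Eve, Frank.
Given: Eve is a Knight.

Case 1: Hank is a Knight (tells truth)
  Then exactly 2 of the three are knights.
  Counting Hank, Eve: 2 knight(s) so far. Need 0 more → Frank = Knave.
Case 2: Hank is a Knave (lies)
  Then the count is NOT 2.
  If Frank = Knight, count = 2 = 2 → claim would be true, contradicts lie.
  If Frank = Knave, count = 1 ≠ 2 → lie confirmed ✓

Frank is a Knave.

Knave


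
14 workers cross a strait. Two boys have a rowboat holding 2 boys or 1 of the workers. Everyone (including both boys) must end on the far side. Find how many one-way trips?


Per crossing of one of the workers: boys→, one←, one of the workers→, one← = 4 trips
14 × 4 = 56, + 1 final boys→ = 57
Minimum trips = 57

57


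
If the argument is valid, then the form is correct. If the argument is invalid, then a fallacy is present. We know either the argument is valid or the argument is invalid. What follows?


Constructive dilemma: (P → Q) ∧ (R → S), P ∨ R ⊢ Q ∨ S
Premise 1: the argument is valid → the form is correct
Premise 2: the argument is invalid → a fallacy is present
Premise 3: the argument is valid ∨ the argument is invalid
Case 1: Assuming the argument is valid, then by Premise 1, the form is correct.
Case 2: Assuming the argument is invalid, then by Premise 2, a fallacy is present.
Since one of the argument is valid or the argument is invalid must hold, we get the form is correct or a fallacy is present.

The form is correct or a fallacy is present.


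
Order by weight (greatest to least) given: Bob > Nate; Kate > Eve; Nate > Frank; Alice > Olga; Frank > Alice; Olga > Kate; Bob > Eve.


Constraints: Bob > Nate; Kate > Eve; Nate > Frank; Alice > Olga; Frank > Alice; Olga > Kate; Bob > Eve
Method: at each step, the next-highest is the one remaining person who never appears on the smaller side of a constraint between remaining people.
  Step 1: remaining {Olga, Alice, Bob, Frank, Kate, Eve, Nate}; on the smaller side: {Olga, Alice, Frank, Kate, Eve, Nate} → Bob is next (Bob > Nate; Bob > Eve).
  Step 2: remaining {Olga, Alice, Frank, Kate, Eve, Nate}; on the smaller side: {Olga, Alice, Frank, Kate, Eve} → Nate is next (Nate > Frank).
  Step 3: remaining {Olga, Alice, Frank, Kate, Eve}; on the smaller side: {Olga, Alice, Kate, Eve} → Frank is next (Frank > Alice).
  Step 4: remaining {Olga, Alice, Kate, Eve}; on the smaller side: {Olga, Kate, Eve} → Alice is next (Alice > Olga).
  Step 5: remaining {Olga, Kate, Eve}; on the smaller side: {Kate, Eve} → Olga is next (Olga > Kate).
  Step 6: remaining {Kate, Eve}; on the smaller side: {Eve} → Kate is next (Kate > Eve).
  Step 7: only Eve remains → lowest.
Final ranking (highest to lowest):

Bob > Nate > Frank > Alice > Olga > Kate > Eve


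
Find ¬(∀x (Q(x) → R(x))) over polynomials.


Original: ∀x (Q(x) → R(x))
Rule: ¬∀→∃, ¬∃→∀, negate predicate.
Negation: ∃x (Q(x) ∧ ¬R(x))

∃x (Q(x) ∧ ¬R(x))


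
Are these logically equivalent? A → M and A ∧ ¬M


Expression 1: A → M
Expression 2: A ∧ ¬M
Truth table (A M | Expr1 Expr2):
  T T |   T     F   ← differ
  T F |   F     T   ← differ
  F T |   T     F   ← differ
  F F |   T     F   ← differ
Counterexample: A=T, M=T gives Expr1 = T but Expr2 = F, so the expressions are NOT logically equivalent.

No


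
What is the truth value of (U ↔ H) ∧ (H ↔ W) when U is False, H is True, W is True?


U = False, H = True, W = True
Step 1: U ↔ H is true when U and H have the same value. Result: False
Step 2: H ↔ W is true when H and W have the same value. Result: True
Step 3: False ∧ True = False

False


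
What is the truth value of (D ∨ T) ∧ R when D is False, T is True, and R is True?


D = False, T = True, R = True
Step 1: D ∨ T = False OR True = True
Step 2: True ∧ R = True AND True = True
OR is true when at least one operand is true; AND requires both.

True


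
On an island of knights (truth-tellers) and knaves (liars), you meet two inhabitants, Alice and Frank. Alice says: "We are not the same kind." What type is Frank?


Alice says: "We are not the same kind."
Case 1: Alice is a Knight (truth-teller)
  Statement is true → they ARE different → Frank is a Knave
Case 2: Alice is a Knave (liar)
  Statement is false → they are NOT different → Frank is a Knave
In both cases, Frank is a Knave.

Knave


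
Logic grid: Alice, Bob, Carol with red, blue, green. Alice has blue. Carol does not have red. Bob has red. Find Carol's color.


From clues:
  Alice → blue
  Bob → red
By elimination, Carol gets the remaining.

green


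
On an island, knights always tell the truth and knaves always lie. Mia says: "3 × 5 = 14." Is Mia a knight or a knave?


Statement: "3 × 5 = 14."
Actual: 3 × 5 = 15
Claimed: 14
Statement is FALSE → Mia lies → Knave

Knave


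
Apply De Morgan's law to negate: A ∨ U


De Morgan's law: ¬(P ∨ Q) ≡ ¬P ∧ ¬Q
¬(A ∨ U) = ¬A ∧ ¬U

¬A ∧ ¬U


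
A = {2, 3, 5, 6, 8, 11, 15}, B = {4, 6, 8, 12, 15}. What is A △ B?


A = {2, 3, 5, 6, 8, 11, 15}
B = {4, 6, 8, 12, 15}
Operation: symmetric difference
In A only: [2, 3, 5, 11], in B only: [4, 12]

{2, 3, 4, 5, 11, 12}


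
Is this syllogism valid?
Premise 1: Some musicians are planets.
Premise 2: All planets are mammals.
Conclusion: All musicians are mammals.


Premise 1: Some musicians are planets.
Premise 2: All planets are mammals.
Conclusion: All musicians are mammals.
Fallacy: illicit minor. The minor term (musicians) is distributed in the conclusion ('All musicians ...') but undistributed in its premise ('Some musicians are planets' doesn't cover all musicians).
Only 'Some musicians are mammals' follows, not 'All'.

Invalid


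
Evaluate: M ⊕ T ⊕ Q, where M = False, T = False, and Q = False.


M = False, T = False, Q = False
Step 1: M ⊕ T = False XOR False = False
Step 2: False ⊕ Q = False XOR False = False
XOR is true when an odd number of operands are true.

False


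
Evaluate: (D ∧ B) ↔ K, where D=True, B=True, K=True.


D = True, B = True, K = True
Expression: (D ∧ B) ↔ K
Step 1: D ∧ B = True AND True = True
Step 2: (True) ↔ K = (True iff True) = True

True


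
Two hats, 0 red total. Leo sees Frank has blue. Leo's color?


Total red = 0, Frank = blue
Red accounted for: 0
Remaining for Leo: 0
Leo's hat is blue.

blue


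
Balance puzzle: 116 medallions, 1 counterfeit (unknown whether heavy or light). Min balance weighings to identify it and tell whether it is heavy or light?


Let n = 116. 232 possibilities (n medallions × lighter/heavier); each weighing has 3 outcomes.
Bound for k weighings: say the first weighing puts j medallions on each pan. If it tips, the 2j weighed medallions remain suspects (each with a known direction) and k-1 weighings give 3^(k-1) outcomes; 3^(k-1) is odd, so 2j ≤ 3^(k-1) - 1. If it balances, the n - 2j unweighed medallions remain with direction unknown: 2(n - 2j) ≤ 3^(k-1) - 1 by the same parity argument. Adding, n ≤ (3^(k-1) - 1) + (3^(k-1) - 1)/2 = (3^k - 3)/2, and the classical three-group strategy achieves this (3 medallions in 2 weighings, 12 in 3, 39 in 4, 120 in 5).
So we need the smallest k with (3^k - 3)/2 ≥ 116.
k = 4: (3^4 - 3)/2 = 39 < 116 ✗
k = 5: (3^5 - 3)/2 = 120 ≥ 116 ✓

5


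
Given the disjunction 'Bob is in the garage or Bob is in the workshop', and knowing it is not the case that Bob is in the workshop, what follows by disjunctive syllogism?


Disjunctive syllogism: P ∨ Q, ¬P ⊢ Q
Disjunction: Bob is in the garage ∨ Bob is in the workshop
We know it is not the case that Bob is in the workshop.
By disjunctive syllogism, the other disjunct must be true.

Bob is in the garage


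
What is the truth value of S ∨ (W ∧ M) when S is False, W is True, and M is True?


S = False, W = True, M = True
Step 1: W ∧ M = True AND True = True
Step 2: S ∨ True = False OR True = True
AND evaluated first (higher precedence); then OR applied.

True


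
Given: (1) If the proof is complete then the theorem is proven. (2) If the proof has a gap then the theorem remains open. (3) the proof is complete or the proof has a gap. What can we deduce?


Constructive dilemma: (P → Q) ∧ (R → S), P ∨ R ⊢ Q ∨ S
Premise 1: the proof is complete → the theorem is proven
Premise 2: the proof has a gap → the theorem remains open
Premise 3: the proof is complete ∨ the proof has a gap
Case 1: Assuming the proof is complete, then by Premise 1, the theorem is proven.
Case 2: Assuming the proof has a gap, then by Premise 2, the theorem remains open.
Since one of the proof is complete or the proof has a gap must hold, we get the theorem is proven or the theorem remains open.

The theorem is proven or the theorem remains open.


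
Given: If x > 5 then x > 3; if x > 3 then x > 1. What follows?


Hypothetical syllogism: P → Q, Q → R ⊢ P → R
Premise 1: x > 5 → x > 3
Premise 2: x > 3 → x > 1
Chain the implications: the middle term (x > 3) links the two.
Conclusion: If x > 5, then x > 1.

If x > 5, then x > 1.


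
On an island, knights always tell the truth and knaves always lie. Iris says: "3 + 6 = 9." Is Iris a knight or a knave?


Statement: "3 + 6 = 9."
Actual: 3 + 6 = 9
Claimed: 9
Statement is TRUE → Iris tells the truth → Knight

Knight


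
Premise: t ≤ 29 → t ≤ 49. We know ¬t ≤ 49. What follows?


Modus tollens: P → Q, ¬Q ⊢ ¬P
P: t ≤ 29
Q: t ≤ 49
We have P → Q and Q is false.
By modus tollens, P must be false.

It is not the case that t ≤ 29


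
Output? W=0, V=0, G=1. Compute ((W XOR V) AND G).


W XOR V = 0^0 = 0
0 AND 1 = 0

0


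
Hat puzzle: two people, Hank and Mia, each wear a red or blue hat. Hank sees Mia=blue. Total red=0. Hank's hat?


Total red = 0, Mia = blue
Red accounted for: 0
Remaining for Hank: 0
Hank's hat is blue.

blue


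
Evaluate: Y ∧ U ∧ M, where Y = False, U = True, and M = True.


Y = False, U = True, M = True
Step 1: Y ∧ U = False AND True = False
Step 2: (False) ∧ M = (False) AND True = False
AND is true only when ALL operands are true.

False


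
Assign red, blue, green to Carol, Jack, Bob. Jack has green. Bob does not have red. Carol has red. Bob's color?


From clues:
  Jack → green
  Carol → red
By elimination, Bob gets the remaining.

blue


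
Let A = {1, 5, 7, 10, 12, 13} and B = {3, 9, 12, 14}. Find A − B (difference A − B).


A = {1, 5, 7, 10, 12, 13}
B = {3, 9, 12, 14}
Operation: difference A − B
In A but not B: 1, 5, 7, 10, 13

{1, 5, 7, 10, 13}


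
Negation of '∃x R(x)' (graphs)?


Original: ∃x R(x)
Rule: ¬∀→∃, ¬∃→∀, negate predicate.
Negation: ∀x ¬R(x)

∀x ¬R(x)


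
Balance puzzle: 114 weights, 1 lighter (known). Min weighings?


Each weighing has 3 outcomes (left heavy / balance / right heavy), so k weighings distinguish at most 3^k cases; splitting into three near-equal groups achieves this.
Need 3^k ≥ 114: 3^4 = 81 < 114 ≤ 3^5 = 243
k = ⌈log₃(114)⌉ = 5

5


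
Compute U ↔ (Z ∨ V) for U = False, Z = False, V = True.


U = False, Z = False, V = True
Step 1: Z ∨ V = False OR True = True
Step 2: U ↔ (True): true when both sides have same truth value.
Result: False ↔ True = False

False


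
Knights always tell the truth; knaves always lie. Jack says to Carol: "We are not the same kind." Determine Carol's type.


Jack says: "We are not the same kind."
Case 1: Jack is a Knight (truth-teller)
  Statement is true → they ARE different → Carol is a Knave
Case 2: Jack is a Knave (liar)
  Statement is false → they are NOT different → Carol is a Knave
In both cases, Carol is a Knave.

Knave


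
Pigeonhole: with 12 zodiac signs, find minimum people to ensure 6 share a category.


Pigeonhole: to guarantee k in one of n categories, need (k-1)×n + 1.
k = 6, n = 12
Minimum = (6-1) × 12 + 1 = 5 × 12 + 1

61


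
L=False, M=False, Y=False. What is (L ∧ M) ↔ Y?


L = False, M = False, Y = False
Expression: (L ∧ M) ↔ Y
Step 1: L ∧ M = False AND False = False
Step 2: (False) ↔ Y = (False iff False) = True

True


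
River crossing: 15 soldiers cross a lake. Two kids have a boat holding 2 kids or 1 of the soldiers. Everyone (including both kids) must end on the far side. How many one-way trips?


Per crossing of one of the soldiers: kids→, one←, one of the soldiers→, one← = 4 trips
15 × 4 = 60, + 1 final kids→ = 61
Minimum trips = 61

61


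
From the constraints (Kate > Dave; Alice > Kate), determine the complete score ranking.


Constraints: Kate > Dave; Alice > Kate
Method: at each step, the next-highest is the one remaining person who never appears on the smaller side of a constraint between remaining people.
  Step 1: remaining {Dave, Alice, Kate}; on the smaller side: {Dave, Kate} → Alice is next (Alice > Kate).
  Step 2: remaining {Dave, Kate}; on the smaller side: {Dave} → Kate is next (Kate > Dave).
  Step 3: only Dave remains → lowest.
Final ranking (highest to lowest):

Alice > Kate > Dave


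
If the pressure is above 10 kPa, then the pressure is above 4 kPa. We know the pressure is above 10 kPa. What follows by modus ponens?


Modus ponens: P → Q, P ⊢ Q
P: the pressure is above 10 kPa
Q: the pressure is above 4 kPa
We have P → Q and P is true.
By modus ponens, Q must be true.

The pressure is above 4 kPa


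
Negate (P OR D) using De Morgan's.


De Morgan's law: ¬(P ∨ Q) ≡ ¬P ∧ ¬Q
¬(P ∨ D) = ¬P ∧ ¬D

¬P ∧ ¬D


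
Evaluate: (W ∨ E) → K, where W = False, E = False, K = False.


W = False, E = False, K = False
Step 1: W ∨ E = False OR False = False
Step 2: (False) → K: false only when antecedent=True and K=False.
Result: True

True


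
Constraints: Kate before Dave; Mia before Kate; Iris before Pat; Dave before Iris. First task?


Constraints: Kate before Dave; Mia before Kate; Iris before Pat; Dave before Iris
The first task can have nothing scheduled before it, so it must never appear on the right of a 'before'.
Tasks appearing after some 'before': Dave, Kate, Pat, Iris.
The only task not in that list is Mia → it is first.

Mia


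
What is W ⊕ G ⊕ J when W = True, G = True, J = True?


W = True, G = True, J = True
Step 1: W ⊕ G = True XOR True = False
Step 2: False ⊕ J = False XOR True = True
XOR is true when an odd number of operands are true.

True


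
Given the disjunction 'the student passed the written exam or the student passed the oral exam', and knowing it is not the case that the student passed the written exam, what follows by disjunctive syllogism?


Disjunctive syllogism: P ∨ Q, ¬P ⊢ Q
Disjunction: the student passed the written exam ∨ the student passed the oral exam
We know it is not the case that the student passed the written exam.
By disjunctive syllogism, the other disjunct must be true.

The student passed the oral exam


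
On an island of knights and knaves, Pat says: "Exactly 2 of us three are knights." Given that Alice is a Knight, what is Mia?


Pat claims exactly 2 knights among Pat, Alice, Mia.
Given: Alice is a Knight.

Case 1: Pat is a Knight (tells truth)
  Then exactly 2 of the three are knights.
  Counting Pat, Alice: 2 knight(s) so far. Need 0 more → Mia = Knave.
Case 2: Pat is a Knave (lies)
  Then the count is NOT 2.
  If Mia = Knight, count = 2 = 2 → claim would be true, contradicts lie.
  If Mia = Knave, count = 1 ≠ 2 → lie confirmed ✓

Mia is a Knave.

Knave


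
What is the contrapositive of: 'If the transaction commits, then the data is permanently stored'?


Original: If the transaction commits, then the data is permanently stored
Contrapositive: If ¬Q, then ¬P
Negate Q: not (the data is permanently stored)
Negate P: not (the transaction commits)

If not (the data is permanently stored), then not (the transaction commits).


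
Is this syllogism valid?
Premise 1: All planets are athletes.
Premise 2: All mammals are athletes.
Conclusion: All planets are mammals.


Premise 1: All planets are athletes.
Premise 2: All mammals are athletes.
Conclusion: All planets are mammals.
Fallacy: undistributed middle. athletes is predicate in both.
Counterexample: planets and mammals could be disjoint subsets of athletes.

Invalid


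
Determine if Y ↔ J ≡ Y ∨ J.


Expression 1: Y ↔ J
Expression 2: Y ∨ J
Truth table (Y J | Expr1 Expr2):
  T T |   T     T
  T F |   F     T   ← differ
  F T |   F     T   ← differ
  F F |   T     F   ← differ
Counterexample: Y=T, J=F gives Expr1 = F but Expr2 = T, so the expressions are NOT logically equivalent.

No


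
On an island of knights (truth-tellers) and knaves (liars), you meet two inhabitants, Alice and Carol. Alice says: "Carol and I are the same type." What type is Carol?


Alice says: "Carol and I are the same type."
Case 1: Alice is a Knight (truth-teller)
  Statement is true → they ARE the same → Carol is also a Knight
Case 2: Alice is a Knave (liar)
  Statement is false → they are NOT the same → Carol is a Knight
In both cases, Carol is a Knight.

Knight


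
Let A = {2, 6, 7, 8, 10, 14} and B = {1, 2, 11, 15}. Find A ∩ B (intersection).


A = {2, 6, 7, 8, 10, 14}
B = {1, 2, 11, 15}
Operation: intersection
Elements in both: 2

{2}


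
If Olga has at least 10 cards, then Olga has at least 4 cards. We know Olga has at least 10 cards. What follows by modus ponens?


Modus ponens: P → Q, P ⊢ Q
P: Olga has at least 10 cards
Q: Olga has at least 4 cards
We have P → Q and P is true.
By modus ponens, Q must be true.

Olga has at least 4 cards


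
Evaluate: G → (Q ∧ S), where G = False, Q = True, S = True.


G = False, Q = True, S = True
Step 1: Q ∧ S = True AND True = True
Step 2: G → (True): false only when G=True and consequent=False.
Result: True

True


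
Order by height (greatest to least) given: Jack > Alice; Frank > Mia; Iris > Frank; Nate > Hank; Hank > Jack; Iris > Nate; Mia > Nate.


Constraints: Jack > Alice; Frank > Mia; Iris > Frank; Nate > Hank; Hank > Jack; Iris > Nate; Mia > Nate
Method: at each step, the next-highest is the one remaining person who never appears on the smaller side of a constraint between remaining people.
  Step 1: remaining {Jack, Alice, Mia, Iris, Hank, Frank, Nate}; on the smaller side: {Jack, Alice, Mia, Hank, Frank, Nate} → Iris is next (Iris > Frank; Iris > Nate).
  Step 2: remaining {Jack, Alice, Mia, Hank, Frank, Nate}; on the smaller side: {Jack, Alice, Mia, Hank, Nate} → Frank is next (Frank > Mia).
  Step 3: remaining {Jack, Alice, Mia, Hank, Nate}; on the smaller side: {Jack, Alice, Hank, Nate} → Mia is next (Mia > Nate).
  Step 4: remaining {Jack, Alice, Hank, Nate}; on the smaller side: {Jack, Alice, Hank} → Nate is next (Nate > Hank).
  Step 5: remaining {Jack, Alice, Hank}; on the smaller side: {Jack, Alice} → Hank is next (Hank > Jack).
  Step 6: remaining {Jack, Alice}; on the smaller side: {Alice} → Jack is next (Jack > Alice).
  Step 7: only Alice remains → lowest.
Final ranking (highest to lowest):

Iris > Frank > Mia > Nate > Hank > Jack > Alice


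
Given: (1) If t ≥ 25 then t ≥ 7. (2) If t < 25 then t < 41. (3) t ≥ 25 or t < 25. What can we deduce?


Constructive dilemma: (P → Q) ∧ (R → S), P ∨ R ⊢ Q ∨ S
Premise 1: t ≥ 25 → t ≥ 7
Premise 2: t < 25 → t < 41
Premise 3: t ≥ 25 ∨ t < 25
Case 1: Assuming t ≥ 25, then by Premise 1, t ≥ 7.
Case 2: Assuming t < 25, then by Premise 2, t < 41.
Since one of t ≥ 25 or t < 25 must hold, we get t ≥ 7 or t < 41.

t ≥ 7 or t < 41.


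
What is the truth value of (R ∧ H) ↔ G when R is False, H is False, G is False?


R = False, H = False, G = False
Step 1: R ∧ H = False AND False = False
Step 2: (False) ↔ G: true when both sides have same truth value.
Result: False ↔ False = True

True


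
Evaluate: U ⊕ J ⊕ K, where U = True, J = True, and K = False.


U = True, J = True, K = False
Step 1: U ⊕ J = True XOR True = False
Step 2: False ⊕ K = False XOR False = False
XOR is true when an odd number of operands are true.

False


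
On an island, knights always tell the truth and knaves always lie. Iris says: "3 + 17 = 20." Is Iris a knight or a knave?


Statement: "3 + 17 = 20."
Actual: 3 + 17 = 20
Claimed: 20
Statement is TRUE → Iris tells the truth → Knight

Knight


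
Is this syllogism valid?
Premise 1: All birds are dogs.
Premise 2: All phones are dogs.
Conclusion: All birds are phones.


Premise 1: All birds are dogs.
Premise 2: All phones are dogs.
Conclusion: All birds are phones.
Fallacy: undistributed middle. dogs is predicate in both.
Counterexample: birds and phones could be disjoint subsets of dogs.

Invalid


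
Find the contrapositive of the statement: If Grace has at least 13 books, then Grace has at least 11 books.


Original: If Grace has at least 13 books, then Grace has at least 11 books
Contrapositive: If ¬Q, then ¬P
Negate Q: not (Grace has at least 11 books)
Negate P: not (Grace has at least 13 books)

If not (Grace has at least 11 books), then not (Grace has at least 13 books).


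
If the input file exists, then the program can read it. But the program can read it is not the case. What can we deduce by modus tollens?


Modus tollens: P → Q, ¬Q ⊢ ¬P
P: the input file exists
Q: the program can read it
We have P → Q and Q is false.
By modus tollens, P must be false.

It is not the case that the input file exists


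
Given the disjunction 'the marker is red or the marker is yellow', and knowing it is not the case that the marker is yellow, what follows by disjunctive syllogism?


Disjunctive syllogism: P ∨ Q, ¬P ⊢ Q
Disjunction: the marker is red ∨ the marker is yellow
We know it is not the case that the marker is yellow.
By disjunctive syllogism, the other disjunct must be true.

The marker is red


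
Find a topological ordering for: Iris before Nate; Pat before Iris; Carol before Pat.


Constraints: Iris before Nate; Pat before Iris; Carol before Pat
Method: repeatedly schedule the remaining task that has no remaining task required before it.
  Step 1: remaining {Carol, Pat, Nate, Iris}; every task except Carol still has a predecessor pending → schedule Carol.
  Step 2: remaining {Pat, Nate, Iris}; every task except Pat still has a predecessor pending → schedule Pat.
  Step 3: remaining {Nate, Iris}; every task except Iris still has a predecessor pending → schedule Iris.
  Step 4: only Nate remains → schedule Nate.
Resulting order:

Carol → Pat → Iris → Nate


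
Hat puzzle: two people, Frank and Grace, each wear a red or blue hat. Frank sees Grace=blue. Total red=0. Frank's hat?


Total red = 0, Grace = blue
Red accounted for: 0
Remaining for Frank: 0
Frank's hat is blue.

blue


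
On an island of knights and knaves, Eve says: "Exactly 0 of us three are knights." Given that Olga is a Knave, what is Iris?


Eve claims exactly 0 knights among Eve, Olga, Iris.
Given: Olga is a Knave.

Case 1: Eve is a Knight (tells truth)
  Then exactly 0 of the three are knights.
  Counting Eve, Olga: 1 knight(s) so far. Need -1 more → impossible.
Case 2: Eve is a Knave (lies)
  Then the count is NOT 0.
  If Iris = Knave, count = 0 = 0 → claim would be true, contradicts lie.
  If Iris = Knight, count = 1 ≠ 0 → lie confirmed ✓

Iris is a Knight.

Knight


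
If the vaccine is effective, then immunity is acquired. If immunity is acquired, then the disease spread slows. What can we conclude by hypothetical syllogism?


Hypothetical syllogism: P → Q, Q → R ⊢ P → R
Premise 1: the vaccine is effective → immunity is acquired
Premise 2: immunity is acquired → the disease spread slows
Chain the implications: the middle term (immunity is acquired) links the two.
Conclusion: If the vaccine is effective, then the disease spread slows.

If the vaccine is effective, then the disease spread slows.


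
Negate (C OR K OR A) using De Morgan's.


De Morgan's law: ¬(P ∨ Q ∨ R) ≡ ¬P ∧ ¬Q ∧ ¬R
¬(C ∨ K ∨ A) = ¬C ∧ ¬K ∧ ¬A

¬C ∧ ¬K ∧ ¬A


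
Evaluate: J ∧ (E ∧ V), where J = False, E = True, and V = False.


J = False, E = True, V = False
Step 1: E ∧ V = True AND False = False
Step 2: J ∧ False = False AND False = False
AND is true only when ALL operands are true.

False


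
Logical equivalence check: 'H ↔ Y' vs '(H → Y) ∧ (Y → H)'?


Expression 1: H ↔ Y
Expression 2: (H → Y) ∧ (Y → H)
Truth table (H Y | Expr1 Expr2):
  T T |   T     T
  T F |   F     F
  F T |   F     F
  F F |   T     T
All 4 rows agree, so the expressions are logically equivalent.

Yes


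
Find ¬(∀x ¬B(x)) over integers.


Original: ∀x ¬B(x)
Rule: ¬∀→∃, ¬∃→∀, negate predicate.
Negation: ∃x B(x)

∃x B(x)


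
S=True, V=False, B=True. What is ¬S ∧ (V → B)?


S = True, V = False, B = True
Expression: ¬S ∧ (V → B)
Step 1: ¬S = NOT True = False
Step 2: V → B = False → True (false only if V=True, B=False) = True
Step 3: (False) ∧ (True) = False AND True = False

False


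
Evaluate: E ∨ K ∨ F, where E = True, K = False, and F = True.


E = True, K = False, F = True
Step 1: E ∨ K = True OR False = True
Step 2: True ∨ F = True OR True = True
OR is true when at least one operand is true.

True


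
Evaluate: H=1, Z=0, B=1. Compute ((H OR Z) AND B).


H OR Z = 1|0 = 1
1 AND 1 = 1

1


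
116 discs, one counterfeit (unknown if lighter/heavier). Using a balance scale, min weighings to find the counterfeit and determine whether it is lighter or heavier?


Let n = 116. 232 possibilities (n discs × lighter/heavier); each weighing has 3 outcomes.
Bound for k weighings: say the first weighing puts j discs on each pan. If it tips, the 2j weighed discs remain suspects (each with a known direction) and k-1 weighings give 3^(k-1) outcomes; 3^(k-1) is odd, so 2j ≤ 3^(k-1) - 1. If it balances, the n - 2j unweighed discs remain with direction unknown: 2(n - 2j) ≤ 3^(k-1) - 1 by the same parity argument. Adding, n ≤ (3^(k-1) - 1) + (3^(k-1) - 1)/2 = (3^k - 3)/2, and the classical three-group strategy achieves this (3 discs in 2 weighings, 12 in 3, 39 in 4, 120 in 5).
So we need the smallest k with (3^k - 3)/2 ≥ 116.
k = 4: (3^4 - 3)/2 = 39 < 116 ✗
k = 5: (3^5 - 3)/2 = 120 ≥ 116 ✓

5


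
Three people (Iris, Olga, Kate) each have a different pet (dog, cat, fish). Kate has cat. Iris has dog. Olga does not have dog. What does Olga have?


From clues:
  Kate → cat
  Iris → dog
By elimination, Olga gets the remaining.

fish


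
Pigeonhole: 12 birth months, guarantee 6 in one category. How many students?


Pigeonhole: to guarantee k in one of n categories, need (k-1)×n + 1.
k = 6, n = 12
Minimum = (6-1) × 12 + 1 = 5 × 12 + 1

61


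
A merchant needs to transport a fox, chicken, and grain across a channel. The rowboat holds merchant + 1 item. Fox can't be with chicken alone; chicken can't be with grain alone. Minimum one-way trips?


1. merchant+chicken → 2. merchant ← 3. merchant+fox → 4. merchant+chicken ← 5. merchant+grain → 6. merchant ← 7. merchant+chicken →
Minimum trips = 7

7


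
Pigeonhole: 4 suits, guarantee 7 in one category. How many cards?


Pigeonhole: to guarantee k in one of n categories, need (k-1)×n + 1.
k = 7, n = 4
Minimum = (7-1) × 4 + 1 = 6 × 4 + 1

25


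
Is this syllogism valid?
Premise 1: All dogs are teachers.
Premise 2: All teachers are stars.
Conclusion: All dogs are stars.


Premise 1: All dogs are teachers.
Premise 2: All teachers are stars.
Conclusion: All dogs are stars.
Barbara syllogism (AAA-1): All A are B, All B are C → All A are C.
Middle term (teachers) distributed in premise 2.

Valid


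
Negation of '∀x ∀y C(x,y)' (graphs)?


Original: ∀x ∀y C(x,y)
Rule: ¬∀→∃, ¬∃→∀, negate predicate.
Negation: ∃x ∃y ¬C(x,y)

∃x ∃y ¬C(x,y)


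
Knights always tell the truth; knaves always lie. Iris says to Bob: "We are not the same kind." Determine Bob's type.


Iris says: "We are not the same kind."
Case 1: Iris is a Knight (truth-teller)
  Statement is true → they ARE different → Bob is a Knave
Case 2: Iris is a Knave (liar)
  Statement is false → they are NOT different → Bob is a Knave
In both cases, Bob is a Knave.

Knave
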